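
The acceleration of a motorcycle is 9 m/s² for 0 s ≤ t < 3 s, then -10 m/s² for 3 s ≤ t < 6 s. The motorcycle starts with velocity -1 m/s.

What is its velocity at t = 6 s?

-4 m/s

Δv equals the area under the a-t graph; then v = v₀ + Δv.
0–3 s: 9 × 3 = 27 m/s
3–6 s: -10 × 3 = -30 m/s
Δv = -3 m/s, so v(6) = -1 + (-3) = -4 m/s.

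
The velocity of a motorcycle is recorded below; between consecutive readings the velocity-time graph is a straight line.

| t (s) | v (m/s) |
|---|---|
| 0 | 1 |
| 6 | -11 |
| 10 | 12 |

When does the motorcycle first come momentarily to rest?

t = 0.5 s

v changes sign on 0–6 s (from 1 to -11); the graph is linear there, so v = 0 at t = 0 + (-1)·(6 − 0)/(-11 − 1) = 0.5 s.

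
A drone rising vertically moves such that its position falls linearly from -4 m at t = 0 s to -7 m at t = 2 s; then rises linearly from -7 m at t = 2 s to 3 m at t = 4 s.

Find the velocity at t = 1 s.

-1.5 m/s

Velocity is the slope of the x-t graph on 0–2 s: (-7 − -4)/(2 − 0) = -1.5 m/s.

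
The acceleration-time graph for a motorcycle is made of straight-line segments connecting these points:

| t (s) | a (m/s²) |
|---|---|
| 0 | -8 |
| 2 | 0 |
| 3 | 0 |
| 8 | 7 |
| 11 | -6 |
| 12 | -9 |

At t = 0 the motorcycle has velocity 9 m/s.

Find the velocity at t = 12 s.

Δv equals the area under the a-t graph; then v = v₀ + Δv.
0–2 s: ½(-8 + 0)(2) = -8 m/s
2–3 s: 0 × 1 = 0 m/s
3–8 s: ½(0 + 7)(5) = 17.5 m/s
8–11 s: ½(7 + -6)(3) = 1.5 m/s
11–12 s: ½(-6 + -9)(1) = -7.5 m/s
Δv = 3.5 m/s, so v(12) = 9 + (3.5) = 12.5 m/s.

12.5 m/s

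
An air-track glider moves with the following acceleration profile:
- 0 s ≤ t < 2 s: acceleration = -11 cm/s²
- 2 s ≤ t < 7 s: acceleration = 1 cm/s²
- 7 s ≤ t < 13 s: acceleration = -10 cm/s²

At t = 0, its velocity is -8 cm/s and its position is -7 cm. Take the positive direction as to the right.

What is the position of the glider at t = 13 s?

-512.5 cm

On each constant-a segment, Δv = aΔt and Δx = v₀Δt + ½aΔt²; chain segment to segment.
0–2 s: v starts -8 cm/s; Δx = -8·2 + ½·-11·2² = -38 cm; v ends -30 cm/s.
2–7 s: v starts -30 cm/s; Δx = -30·5 + ½·1·5² = -137.5 cm; v ends -25 cm/s.
7–13 s: v starts -25 cm/s; Δx = -25·6 + ½·-10·6² = -330 cm; v ends -85 cm/s.
x(13) = -7 + Σ Δx = -512.5 cm.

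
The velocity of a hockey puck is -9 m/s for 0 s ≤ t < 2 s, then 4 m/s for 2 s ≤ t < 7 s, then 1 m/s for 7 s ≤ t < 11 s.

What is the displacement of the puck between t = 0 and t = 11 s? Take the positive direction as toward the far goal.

6 m

Displacement is the signed area under the v-t curve.
0–2 s: -9 × 2 = -18 m
2–7 s: 4 × 5 = 20 m
7–11 s: 1 × 4 = 4 m
Net displacement = 6 m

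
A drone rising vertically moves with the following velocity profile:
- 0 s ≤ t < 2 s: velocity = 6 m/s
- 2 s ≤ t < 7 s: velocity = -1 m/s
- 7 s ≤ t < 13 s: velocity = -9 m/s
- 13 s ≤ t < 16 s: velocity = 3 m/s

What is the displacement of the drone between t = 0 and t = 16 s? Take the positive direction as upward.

-38 m

Net displacement equals the area under the velocity-time graph (areas below the axis count negative).
0–2 s: 6 × 2 = 12 m
2–7 s: -1 × 5 = -5 m
7–13 s: -9 × 6 = -54 m
13–16 s: 3 × 3 = 9 m
Net displacement = -38 m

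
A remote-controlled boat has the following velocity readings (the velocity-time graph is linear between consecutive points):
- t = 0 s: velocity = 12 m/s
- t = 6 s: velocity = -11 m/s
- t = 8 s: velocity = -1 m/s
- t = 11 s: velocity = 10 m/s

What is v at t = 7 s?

On 6–8 s the graph is linear from -11 to -1 m/s: v(7) = -11 + (-1 − -11)·(7 − 6)/(8 − 6) = -6 m/s.

-6 m/s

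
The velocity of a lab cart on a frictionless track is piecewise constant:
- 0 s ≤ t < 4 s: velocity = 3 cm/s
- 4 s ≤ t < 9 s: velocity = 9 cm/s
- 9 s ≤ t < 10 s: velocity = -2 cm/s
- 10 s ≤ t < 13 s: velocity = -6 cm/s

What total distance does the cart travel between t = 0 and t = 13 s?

77 cm

Total distance travelled is ∫|v| dt — sum the magnitudes of each area piece.
0–4 s: |3| × 4 = 12 cm
4–9 s: |9| × 5 = 45 cm
9–10 s: |-2| × 1 = 2 cm
10–13 s: |-6| × 3 = 18 cm
Total distance = 77 cm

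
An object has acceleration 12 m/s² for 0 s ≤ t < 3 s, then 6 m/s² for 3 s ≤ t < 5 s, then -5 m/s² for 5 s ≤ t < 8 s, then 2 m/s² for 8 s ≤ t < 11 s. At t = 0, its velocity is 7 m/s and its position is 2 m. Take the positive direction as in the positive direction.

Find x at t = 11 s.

446.5 m

On each constant-a segment, Δv = aΔt and Δx = v₀Δt + ½aΔt²; chain segment to segment.
0–3 s: v starts 7 m/s; Δx = 7·3 + ½·12·3² = 75 m; v ends 43 m/s.
3–5 s: v starts 43 m/s; Δx = 43·2 + ½·6·2² = 98 m; v ends 55 m/s.
5–8 s: v starts 55 m/s; Δx = 55·3 + ½·-5·3² = 142.5 m; v ends 40 m/s.
8–11 s: v starts 40 m/s; Δx = 40·3 + ½·2·3² = 129 m; v ends 46 m/s.
x(11) = 2 + Σ Δx = 446.5 m.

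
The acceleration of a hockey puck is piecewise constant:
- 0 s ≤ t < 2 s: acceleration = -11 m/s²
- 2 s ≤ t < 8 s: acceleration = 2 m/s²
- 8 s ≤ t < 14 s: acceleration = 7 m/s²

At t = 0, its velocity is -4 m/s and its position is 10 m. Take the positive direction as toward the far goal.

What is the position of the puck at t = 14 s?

-98 m

On each constant-a segment, Δv = aΔt and Δx = v₀Δt + ½aΔt²; chain segment to segment.
0–2 s: v starts -4 m/s; Δx = -4·2 + ½·-11·2² = -30 m; v ends -26 m/s.
2–8 s: v starts -26 m/s; Δx = -26·6 + ½·2·6² = -120 m; v ends -14 m/s.
8–14 s: v starts -14 m/s; Δx = -14·6 + ½·7·6² = 42 m; v ends 28 m/s.
x(14) = 10 + Σ Δx = -98 m.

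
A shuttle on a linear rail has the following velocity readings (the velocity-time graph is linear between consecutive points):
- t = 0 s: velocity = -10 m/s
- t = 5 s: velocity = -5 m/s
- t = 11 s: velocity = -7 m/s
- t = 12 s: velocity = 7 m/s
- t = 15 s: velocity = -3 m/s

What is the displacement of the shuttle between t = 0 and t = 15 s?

Displacement is the signed area under the v-t curve.
0–5 s: ½(-10 + -5)(5) = -37.5 m
5–11 s: ½(-5 + -7)(6) = -36 m
11–12 s: ½(-7 + 7)(1) = 0 m
12–15 s: ½(7 + -3)(3) = 6 m
Net displacement = -67.5 m

-67.5 m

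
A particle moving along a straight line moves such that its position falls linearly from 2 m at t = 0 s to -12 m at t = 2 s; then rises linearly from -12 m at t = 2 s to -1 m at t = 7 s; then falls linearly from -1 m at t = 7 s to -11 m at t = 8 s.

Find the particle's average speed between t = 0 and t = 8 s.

4.375 m/s

Average speed = (total path length)/(elapsed time); on a piecewise-linear x-t graph the path length is Σ|Δx|.
0–2 s: |Δx| = |-12 − 2| = 14 m
2–7 s: |Δx| = |-1 − -12| = 11 m
7–8 s: |Δx| = |-11 − -1| = 10 m
Total path = 35 m; average speed = 35/8 = 4.375 m/s.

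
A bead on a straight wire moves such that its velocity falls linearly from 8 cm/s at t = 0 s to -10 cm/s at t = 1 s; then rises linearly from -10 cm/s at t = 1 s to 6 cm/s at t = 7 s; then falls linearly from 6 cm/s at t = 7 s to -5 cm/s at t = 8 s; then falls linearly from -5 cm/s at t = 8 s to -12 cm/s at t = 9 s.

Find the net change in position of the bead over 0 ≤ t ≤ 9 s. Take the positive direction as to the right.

-21 cm

Net displacement equals the area under the velocity-time graph (areas below the axis count negative).
0–1 s: ½(8 + -10)(1) = -1 cm
1–7 s: ½(-10 + 6)(6) = -12 cm
7–8 s: ½(6 + -5)(1) = 0.5 cm
8–9 s: ½(-5 + -12)(1) = -8.5 cm
Net displacement = -21 cm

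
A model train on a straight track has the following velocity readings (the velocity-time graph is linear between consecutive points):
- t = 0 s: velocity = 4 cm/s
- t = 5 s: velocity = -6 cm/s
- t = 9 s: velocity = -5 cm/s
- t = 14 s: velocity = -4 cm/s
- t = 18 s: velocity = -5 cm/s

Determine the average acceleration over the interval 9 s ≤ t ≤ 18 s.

Average acceleration = Δv/Δt = (-5 − -5)/(18 − 9) = 0 cm/s².

0 cm/s²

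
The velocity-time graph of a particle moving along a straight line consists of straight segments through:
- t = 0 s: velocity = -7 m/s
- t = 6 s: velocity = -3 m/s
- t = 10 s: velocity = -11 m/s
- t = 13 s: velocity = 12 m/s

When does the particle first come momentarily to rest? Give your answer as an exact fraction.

t = 263/23 s

v changes sign on 10–13 s (from -11 to 12); the graph is linear there, so v = 0 at t = 10 + (11)·(13 − 10)/(12 − -11) = 263/23 s.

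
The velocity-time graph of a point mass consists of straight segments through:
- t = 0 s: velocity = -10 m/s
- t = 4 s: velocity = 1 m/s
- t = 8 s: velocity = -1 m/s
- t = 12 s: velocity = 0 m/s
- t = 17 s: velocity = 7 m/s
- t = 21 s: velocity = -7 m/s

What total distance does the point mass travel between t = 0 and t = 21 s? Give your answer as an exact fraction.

1185/22 m

Total distance travelled is ∫|v| dt — sum the magnitudes of each area piece.
0–4 s: v = 0 at t = 40/11 s; triangle areas 200/11 + 2/11 = 202/11 m
4–8 s: v = 0 at t = 6 s; triangle areas 1 + 1 = 2 m
8–12 s: |½(-1 + 0)(4)| = 2 m
12–17 s: |½(0 + 7)(5)| = 17.5 m
17–21 s: v = 0 at t = 19 s; triangle areas 7 + 7 = 14 m
Total distance = 1185/22 m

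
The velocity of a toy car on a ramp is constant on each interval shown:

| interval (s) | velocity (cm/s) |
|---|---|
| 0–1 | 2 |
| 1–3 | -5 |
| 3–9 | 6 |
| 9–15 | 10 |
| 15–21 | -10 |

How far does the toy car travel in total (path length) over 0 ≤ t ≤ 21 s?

168 cm

Distance (not displacement) is the total path length: add the absolute areas under v-t.
0–1 s: |2| × 1 = 2 cm
1–3 s: |-5| × 2 = 10 cm
3–9 s: |6| × 6 = 36 cm
9–15 s: |10| × 6 = 60 cm
15–21 s: |-10| × 6 = 60 cm
Total distance = 168 cm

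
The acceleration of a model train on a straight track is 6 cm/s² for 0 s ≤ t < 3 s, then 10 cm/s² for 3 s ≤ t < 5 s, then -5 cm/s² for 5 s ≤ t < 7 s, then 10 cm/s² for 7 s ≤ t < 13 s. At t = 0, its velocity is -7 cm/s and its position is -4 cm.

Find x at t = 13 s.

On each constant-a segment, Δv = aΔt and Δx = v₀Δt + ½aΔt²; chain segment to segment.
0–3 s: v starts -7 cm/s; Δx = -7·3 + ½·6·3² = 6 cm; v ends 11 cm/s.
3–5 s: v starts 11 cm/s; Δx = 11·2 + ½·10·2² = 42 cm; v ends 31 cm/s.
5–7 s: v starts 31 cm/s; Δx = 31·2 + ½·-5·2² = 52 cm; v ends 21 cm/s.
7–13 s: v starts 21 cm/s; Δx = 21·6 + ½·10·6² = 306 cm; v ends 81 cm/s.
x(13) = -4 + Σ Δx = 402 cm.

402 cm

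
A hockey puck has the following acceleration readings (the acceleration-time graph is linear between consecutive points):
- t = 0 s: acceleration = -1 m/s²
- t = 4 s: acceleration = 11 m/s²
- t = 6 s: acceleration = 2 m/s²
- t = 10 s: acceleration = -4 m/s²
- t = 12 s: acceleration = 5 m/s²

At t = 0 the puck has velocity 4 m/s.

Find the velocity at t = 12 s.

Δv equals the area under the a-t graph; then v = v₀ + Δv.
0–4 s: ½(-1 + 11)(4) = 20 m/s
4–6 s: ½(11 + 2)(2) = 13 m/s
6–10 s: ½(2 + -4)(4) = -4 m/s
10–12 s: ½(-4 + 5)(2) = 1 m/s
Δv = 30 m/s, so v(12) = 4 + (30) = 34 m/s.

34 m/s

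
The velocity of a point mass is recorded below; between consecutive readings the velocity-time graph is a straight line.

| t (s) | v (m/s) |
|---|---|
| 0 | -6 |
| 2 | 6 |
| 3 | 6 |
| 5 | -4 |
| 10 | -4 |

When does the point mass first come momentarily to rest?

v changes sign on 0–2 s (from -6 to 6); the graph is linear there, so v = 0 at t = 0 + (6)·(2 − 0)/(6 − -6) = 1 s.

t = 1 s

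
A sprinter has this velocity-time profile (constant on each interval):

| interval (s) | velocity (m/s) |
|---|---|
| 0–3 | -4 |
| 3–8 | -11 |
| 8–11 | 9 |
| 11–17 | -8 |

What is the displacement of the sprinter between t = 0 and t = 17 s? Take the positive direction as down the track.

Displacement is the signed area under the v-t curve.
0–3 s: -4 × 3 = -12 m
3–8 s: -11 × 5 = -55 m
8–11 s: 9 × 3 = 27 m
11–17 s: -8 × 6 = -48 m
Net displacement = -88 m

-88 m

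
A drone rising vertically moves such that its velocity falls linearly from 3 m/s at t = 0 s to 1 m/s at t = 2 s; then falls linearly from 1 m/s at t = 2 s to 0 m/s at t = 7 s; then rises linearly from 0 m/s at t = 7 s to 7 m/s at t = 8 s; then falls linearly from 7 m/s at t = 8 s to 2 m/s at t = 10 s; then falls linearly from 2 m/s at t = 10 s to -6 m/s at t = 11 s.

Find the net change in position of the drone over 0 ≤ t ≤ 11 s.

17 m

Net displacement equals the area under the velocity-time graph (areas below the axis count negative).
0–2 s: ½(3 + 1)(2) = 4 m
2–7 s: ½(1 + 0)(5) = 2.5 m
7–8 s: ½(0 + 7)(1) = 3.5 m
8–10 s: ½(7 + 2)(2) = 9 m
10–11 s: ½(2 + -6)(1) = -2 m
Net displacement = 17 m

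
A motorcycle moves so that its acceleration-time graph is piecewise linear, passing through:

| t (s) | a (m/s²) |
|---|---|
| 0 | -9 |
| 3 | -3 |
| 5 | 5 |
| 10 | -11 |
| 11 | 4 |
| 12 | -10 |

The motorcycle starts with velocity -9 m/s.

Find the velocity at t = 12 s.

Δv equals the area under the a-t graph; then v = v₀ + Δv.
0–3 s: ½(-9 + -3)(3) = -18 m/s
3–5 s: ½(-3 + 5)(2) = 2 m/s
5–10 s: ½(5 + -11)(5) = -15 m/s
10–11 s: ½(-11 + 4)(1) = -3.5 m/s
11–12 s: ½(4 + -10)(1) = -3 m/s
Δv = -37.5 m/s, so v(12) = -9 + (-37.5) = -46.5 m/s.

-46.5 m/s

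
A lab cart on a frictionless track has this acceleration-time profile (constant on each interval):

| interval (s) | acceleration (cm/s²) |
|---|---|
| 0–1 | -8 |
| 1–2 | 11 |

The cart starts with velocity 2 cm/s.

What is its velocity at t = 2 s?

5 cm/s

Δv equals the area under the a-t graph; then v = v₀ + Δv.
0–1 s: -8 × 1 = -8 cm/s
1–2 s: 11 × 1 = 11 cm/s
Δv = 3 cm/s, so v(2) = 2 + (3) = 5 cm/s.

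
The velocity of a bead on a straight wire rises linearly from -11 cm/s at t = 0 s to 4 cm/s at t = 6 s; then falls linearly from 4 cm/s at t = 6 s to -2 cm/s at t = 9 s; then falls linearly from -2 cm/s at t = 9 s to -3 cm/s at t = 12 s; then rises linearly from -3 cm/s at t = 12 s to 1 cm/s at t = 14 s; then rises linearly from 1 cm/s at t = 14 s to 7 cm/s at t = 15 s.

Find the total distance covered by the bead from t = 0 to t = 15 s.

46.4 cm

Distance (not displacement) is the total path length: add the absolute areas under v-t.
0–6 s: v = 0 at t = 4.4 s; triangle areas 24.2 + 3.2 = 27.4 cm
6–9 s: v = 0 at t = 8 s; triangle areas 4 + 1 = 5 cm
9–12 s: |½(-2 + -3)(3)| = 7.5 cm
12–14 s: v = 0 at t = 13.5 s; triangle areas 2.25 + 0.25 = 2.5 cm
14–15 s: |½(1 + 7)(1)| = 4 cm
Total distance = 46.4 cm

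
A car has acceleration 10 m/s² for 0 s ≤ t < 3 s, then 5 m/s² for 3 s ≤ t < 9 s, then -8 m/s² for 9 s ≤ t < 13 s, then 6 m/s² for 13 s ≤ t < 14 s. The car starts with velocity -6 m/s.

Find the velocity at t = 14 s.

Δv equals the area under the a-t graph; then v = v₀ + Δv.
0–3 s: 10 × 3 = 30 m/s
3–9 s: 5 × 6 = 30 m/s
9–13 s: -8 × 4 = -32 m/s
13–14 s: 6 × 1 = 6 m/s
Δv = 34 m/s, so v(14) = -6 + (34) = 28 m/s.

28 m/s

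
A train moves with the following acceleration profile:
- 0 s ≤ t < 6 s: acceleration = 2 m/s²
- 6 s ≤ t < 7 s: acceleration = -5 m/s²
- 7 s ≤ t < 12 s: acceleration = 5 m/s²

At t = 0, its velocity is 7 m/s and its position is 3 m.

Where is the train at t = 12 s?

230 m

On each constant-a segment, Δv = aΔt and Δx = v₀Δt + ½aΔt²; chain segment to segment.
0–6 s: v starts 7 m/s; Δx = 7·6 + ½·2·6² = 78 m; v ends 19 m/s.
6–7 s: v starts 19 m/s; Δx = 19·1 + ½·-5·1² = 16.5 m; v ends 14 m/s.
7–12 s: v starts 14 m/s; Δx = 14·5 + ½·5·5² = 132.5 m; v ends 39 m/s.
x(12) = 3 + Σ Δx = 230 m.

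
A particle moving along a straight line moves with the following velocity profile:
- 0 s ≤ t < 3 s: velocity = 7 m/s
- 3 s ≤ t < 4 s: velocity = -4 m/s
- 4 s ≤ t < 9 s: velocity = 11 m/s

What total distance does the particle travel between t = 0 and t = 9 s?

80 m

Distance (not displacement) is the total path length: add the absolute areas under v-t.
0–3 s: |7| × 3 = 21 m
3–4 s: |-4| × 1 = 4 m
4–9 s: |11| × 5 = 55 m
Total distance = 80 m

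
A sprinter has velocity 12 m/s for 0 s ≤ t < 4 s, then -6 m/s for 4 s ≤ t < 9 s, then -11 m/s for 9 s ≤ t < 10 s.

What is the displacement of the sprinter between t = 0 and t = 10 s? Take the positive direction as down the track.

7 m

Net displacement equals the area under the velocity-time graph (areas below the axis count negative).
0–4 s: 12 × 4 = 48 m
4–9 s: -6 × 5 = -30 m
9–10 s: -11 × 1 = -11 m
Net displacement = 7 m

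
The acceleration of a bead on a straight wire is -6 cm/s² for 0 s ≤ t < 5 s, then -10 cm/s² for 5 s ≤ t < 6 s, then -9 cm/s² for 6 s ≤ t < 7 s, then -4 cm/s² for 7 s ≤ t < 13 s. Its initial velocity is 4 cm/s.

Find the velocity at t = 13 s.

-69 cm/s

Δv equals the area under the a-t graph; then v = v₀ + Δv.
0–5 s: -6 × 5 = -30 cm/s
5–6 s: -10 × 1 = -10 cm/s
6–7 s: -9 × 1 = -9 cm/s
7–13 s: -4 × 6 = -24 cm/s
Δv = -73 cm/s, so v(13) = 4 + (-73) = -69 cm/s.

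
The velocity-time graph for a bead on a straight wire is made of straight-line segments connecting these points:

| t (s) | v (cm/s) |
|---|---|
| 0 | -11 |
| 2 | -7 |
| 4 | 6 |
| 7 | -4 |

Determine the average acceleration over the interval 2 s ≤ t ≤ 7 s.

Average acceleration = Δv/Δt = (-4 − -7)/(7 − 2) = 0.6 cm/s².

0.6 cm/s²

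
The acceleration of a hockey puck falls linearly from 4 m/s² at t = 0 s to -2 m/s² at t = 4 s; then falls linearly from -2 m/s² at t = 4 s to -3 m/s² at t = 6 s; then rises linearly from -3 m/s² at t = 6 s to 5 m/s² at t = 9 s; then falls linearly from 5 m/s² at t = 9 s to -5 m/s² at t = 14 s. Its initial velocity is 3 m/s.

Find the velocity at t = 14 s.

5 m/s

Δv equals the area under the a-t graph; then v = v₀ + Δv.
0–4 s: ½(4 + -2)(4) = 4 m/s
4–6 s: ½(-2 + -3)(2) = -5 m/s
6–9 s: ½(-3 + 5)(3) = 3 m/s
9–14 s: ½(5 + -5)(5) = 0 m/s
Δv = 2 m/s, so v(14) = 3 + (2) = 5 m/s.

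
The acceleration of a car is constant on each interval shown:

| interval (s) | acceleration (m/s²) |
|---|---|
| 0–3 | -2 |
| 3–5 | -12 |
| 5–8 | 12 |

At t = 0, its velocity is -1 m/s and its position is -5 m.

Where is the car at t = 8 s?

On each constant-a segment, Δv = aΔt and Δx = v₀Δt + ½aΔt²; chain segment to segment.
0–3 s: v starts -1 m/s; Δx = -1·3 + ½·-2·3² = -12 m; v ends -7 m/s.
3–5 s: v starts -7 m/s; Δx = -7·2 + ½·-12·2² = -38 m; v ends -31 m/s.
5–8 s: v starts -31 m/s; Δx = -31·3 + ½·12·3² = -39 m; v ends 5 m/s.
x(8) = -5 + Σ Δx = -94 m.

-94 m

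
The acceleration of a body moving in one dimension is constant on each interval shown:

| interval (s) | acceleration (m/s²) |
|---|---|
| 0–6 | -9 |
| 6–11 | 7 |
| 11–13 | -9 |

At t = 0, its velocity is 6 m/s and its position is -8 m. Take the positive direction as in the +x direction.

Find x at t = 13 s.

-330.5 m

On each constant-a segment, Δv = aΔt and Δx = v₀Δt + ½aΔt²; chain segment to segment.
0–6 s: v starts 6 m/s; Δx = 6·6 + ½·-9·6² = -126 m; v ends -48 m/s.
6–11 s: v starts -48 m/s; Δx = -48·5 + ½·7·5² = -152.5 m; v ends -13 m/s.
11–13 s: v starts -13 m/s; Δx = -13·2 + ½·-9·2² = -44 m; v ends -31 m/s.
x(13) = -8 + Σ Δx = -330.5 m.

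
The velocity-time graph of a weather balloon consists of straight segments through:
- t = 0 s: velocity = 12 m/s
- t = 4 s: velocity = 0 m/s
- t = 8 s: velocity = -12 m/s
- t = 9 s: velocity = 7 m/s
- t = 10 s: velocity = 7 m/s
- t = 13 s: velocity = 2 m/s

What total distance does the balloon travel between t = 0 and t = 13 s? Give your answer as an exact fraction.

Total distance travelled is ∫|v| dt — sum the magnitudes of each area piece.
0–4 s: |½(12 + 0)(4)| = 24 m
4–8 s: |½(0 + -12)(4)| = 24 m
8–9 s: v = 0 at t = 164/19 s; triangle areas 72/19 + 49/38 = 193/38 m
9–10 s: |7| × 1 = 7 m
10–13 s: |½(7 + 2)(3)| = 13.5 m
Total distance = 1398/19 m

1398/19 m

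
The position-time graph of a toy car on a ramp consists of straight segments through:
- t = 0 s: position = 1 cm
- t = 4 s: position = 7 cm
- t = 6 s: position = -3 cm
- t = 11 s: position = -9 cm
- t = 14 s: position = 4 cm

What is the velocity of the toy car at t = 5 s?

Velocity is the slope of the x-t graph on 4–6 s: (-3 − 7)/(6 − 4) = -5 cm/s.

-5 cm/s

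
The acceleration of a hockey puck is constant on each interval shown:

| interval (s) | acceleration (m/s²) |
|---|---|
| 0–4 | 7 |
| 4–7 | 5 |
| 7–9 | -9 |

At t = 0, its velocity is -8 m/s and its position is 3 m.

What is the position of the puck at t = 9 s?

161.5 m

On each constant-a segment, Δv = aΔt and Δx = v₀Δt + ½aΔt²; chain segment to segment.
0–4 s: v starts -8 m/s; Δx = -8·4 + ½·7·4² = 24 m; v ends 20 m/s.
4–7 s: v starts 20 m/s; Δx = 20·3 + ½·5·3² = 82.5 m; v ends 35 m/s.
7–9 s: v starts 35 m/s; Δx = 35·2 + ½·-9·2² = 52 m; v ends 17 m/s.
x(9) = 3 + Σ Δx = 161.5 m.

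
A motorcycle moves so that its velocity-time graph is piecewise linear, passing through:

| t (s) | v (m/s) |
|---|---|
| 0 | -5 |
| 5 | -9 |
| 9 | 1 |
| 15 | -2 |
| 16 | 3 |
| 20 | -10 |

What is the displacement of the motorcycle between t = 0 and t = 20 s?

Net displacement equals the area under the velocity-time graph (areas below the axis count negative).
0–5 s: ½(-5 + -9)(5) = -35 m
5–9 s: ½(-9 + 1)(4) = -16 m
9–15 s: ½(1 + -2)(6) = -3 m
15–16 s: ½(-2 + 3)(1) = 0.5 m
16–20 s: ½(3 + -10)(4) = -14 m
Net displacement = -67.5 m

-67.5 m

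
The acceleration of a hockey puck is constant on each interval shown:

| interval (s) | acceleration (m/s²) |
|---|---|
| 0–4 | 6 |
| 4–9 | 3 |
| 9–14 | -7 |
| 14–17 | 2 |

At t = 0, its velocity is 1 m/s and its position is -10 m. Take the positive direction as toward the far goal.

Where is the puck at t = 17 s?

On each constant-a segment, Δv = aΔt and Δx = v₀Δt + ½aΔt²; chain segment to segment.
0–4 s: v starts 1 m/s; Δx = 1·4 + ½·6·4² = 52 m; v ends 25 m/s.
4–9 s: v starts 25 m/s; Δx = 25·5 + ½·3·5² = 162.5 m; v ends 40 m/s.
9–14 s: v starts 40 m/s; Δx = 40·5 + ½·-7·5² = 112.5 m; v ends 5 m/s.
14–17 s: v starts 5 m/s; Δx = 5·3 + ½·2·3² = 24 m; v ends 11 m/s.
x(17) = -10 + Σ Δx = 341 m.

341 m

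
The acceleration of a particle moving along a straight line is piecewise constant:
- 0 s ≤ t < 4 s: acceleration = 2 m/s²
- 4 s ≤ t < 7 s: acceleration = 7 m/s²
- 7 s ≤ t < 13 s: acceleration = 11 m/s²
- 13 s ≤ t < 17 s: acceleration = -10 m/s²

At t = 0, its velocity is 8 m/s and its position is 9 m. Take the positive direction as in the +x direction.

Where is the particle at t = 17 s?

888.5 m

On each constant-a segment, Δv = aΔt and Δx = v₀Δt + ½aΔt²; chain segment to segment.
0–4 s: v starts 8 m/s; Δx = 8·4 + ½·2·4² = 48 m; v ends 16 m/s.
4–7 s: v starts 16 m/s; Δx = 16·3 + ½·7·3² = 79.5 m; v ends 37 m/s.
7–13 s: v starts 37 m/s; Δx = 37·6 + ½·11·6² = 420 m; v ends 103 m/s.
13–17 s: v starts 103 m/s; Δx = 103·4 + ½·-10·4² = 332 m; v ends 63 m/s.
x(17) = 9 + Σ Δx = 888.5 m.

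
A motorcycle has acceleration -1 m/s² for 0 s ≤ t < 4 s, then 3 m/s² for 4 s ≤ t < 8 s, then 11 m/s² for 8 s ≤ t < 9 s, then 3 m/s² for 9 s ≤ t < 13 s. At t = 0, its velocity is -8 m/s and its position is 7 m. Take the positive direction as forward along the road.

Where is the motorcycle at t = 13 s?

16.5 m

On each constant-a segment, Δv = aΔt and Δx = v₀Δt + ½aΔt²; chain segment to segment.
0–4 s: v starts -8 m/s; Δx = -8·4 + ½·-1·4² = -40 m; v ends -12 m/s.
4–8 s: v starts -12 m/s; Δx = -12·4 + ½·3·4² = -24 m; v ends 0 m/s.
8–9 s: v starts 0 m/s; Δx = 0·1 + ½·11·1² = 5.5 m; v ends 11 m/s.
9–13 s: v starts 11 m/s; Δx = 11·4 + ½·3·4² = 68 m; v ends 23 m/s.
x(13) = 7 + Σ Δx = 16.5 m.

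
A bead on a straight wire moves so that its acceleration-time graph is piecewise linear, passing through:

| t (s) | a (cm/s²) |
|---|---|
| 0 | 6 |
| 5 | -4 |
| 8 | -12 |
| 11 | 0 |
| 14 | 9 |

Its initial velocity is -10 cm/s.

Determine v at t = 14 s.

-33.5 cm/s

Δv equals the area under the a-t graph; then v = v₀ + Δv.
0–5 s: ½(6 + -4)(5) = 5 cm/s
5–8 s: ½(-4 + -12)(3) = -24 cm/s
8–11 s: ½(-12 + 0)(3) = -18 cm/s
11–14 s: ½(0 + 9)(3) = 13.5 cm/s
Δv = -23.5 cm/s, so v(14) = -10 + (-23.5) = -33.5 cm/s.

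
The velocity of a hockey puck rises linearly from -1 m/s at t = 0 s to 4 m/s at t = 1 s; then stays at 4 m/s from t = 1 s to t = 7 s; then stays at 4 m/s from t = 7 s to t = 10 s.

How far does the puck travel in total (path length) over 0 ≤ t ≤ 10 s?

37.7 m

Distance (not displacement) is the total path length: add the absolute areas under v-t.
0–1 s: v = 0 at t = 0.2 s; triangle areas 0.1 + 1.6 = 1.7 m
1–7 s: |4| × 6 = 24 m
7–10 s: |4| × 3 = 12 m
Total distance = 37.7 m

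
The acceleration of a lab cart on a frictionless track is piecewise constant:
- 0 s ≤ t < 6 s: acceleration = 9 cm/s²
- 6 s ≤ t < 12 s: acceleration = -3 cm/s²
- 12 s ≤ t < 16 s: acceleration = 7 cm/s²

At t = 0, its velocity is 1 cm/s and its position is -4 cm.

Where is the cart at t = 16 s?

On each constant-a segment, Δv = aΔt and Δx = v₀Δt + ½aΔt²; chain segment to segment.
0–6 s: v starts 1 cm/s; Δx = 1·6 + ½·9·6² = 168 cm; v ends 55 cm/s.
6–12 s: v starts 55 cm/s; Δx = 55·6 + ½·-3·6² = 276 cm; v ends 37 cm/s.
12–16 s: v starts 37 cm/s; Δx = 37·4 + ½·7·4² = 204 cm; v ends 65 cm/s.
x(16) = -4 + Σ Δx = 644 cm.

644 cm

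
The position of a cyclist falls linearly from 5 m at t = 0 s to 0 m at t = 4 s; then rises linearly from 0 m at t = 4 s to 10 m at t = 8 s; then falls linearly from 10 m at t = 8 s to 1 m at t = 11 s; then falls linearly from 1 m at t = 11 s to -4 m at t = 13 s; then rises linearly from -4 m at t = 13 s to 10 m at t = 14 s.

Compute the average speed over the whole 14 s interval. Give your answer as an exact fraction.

Average speed = (total path length)/(elapsed time); on a piecewise-linear x-t graph the path length is Σ|Δx|.
0–4 s: |Δx| = |0 − 5| = 5 m
4–8 s: |Δx| = |10 − 0| = 10 m
8–11 s: |Δx| = |1 − 10| = 9 m
11–13 s: |Δx| = |-4 − 1| = 5 m
13–14 s: |Δx| = |10 − -4| = 14 m
Total path = 43 m; average speed = 43/14 = 43/14 m/s.

43/14 m/s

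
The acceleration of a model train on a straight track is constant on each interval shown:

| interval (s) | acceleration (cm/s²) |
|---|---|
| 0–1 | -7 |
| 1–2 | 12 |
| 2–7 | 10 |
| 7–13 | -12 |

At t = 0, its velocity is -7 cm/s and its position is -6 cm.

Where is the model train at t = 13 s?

162.5 cm

On each constant-a segment, Δv = aΔt and Δx = v₀Δt + ½aΔt²; chain segment to segment.
0–1 s: v starts -7 cm/s; Δx = -7·1 + ½·-7·1² = -10.5 cm; v ends -14 cm/s.
1–2 s: v starts -14 cm/s; Δx = -14·1 + ½·12·1² = -8 cm; v ends -2 cm/s.
2–7 s: v starts -2 cm/s; Δx = -2·5 + ½·10·5² = 115 cm; v ends 48 cm/s.
7–13 s: v starts 48 cm/s; Δx = 48·6 + ½·-12·6² = 72 cm; v ends -24 cm/s.
x(13) = -6 + Σ Δx = 162.5 cm.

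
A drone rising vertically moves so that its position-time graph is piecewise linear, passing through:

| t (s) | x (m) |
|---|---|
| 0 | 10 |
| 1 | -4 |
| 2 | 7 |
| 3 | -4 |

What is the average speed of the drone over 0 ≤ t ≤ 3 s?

12 m/s

Average speed = (total path length)/(elapsed time); on a piecewise-linear x-t graph the path length is Σ|Δx|.
0–1 s: |Δx| = |-4 − 10| = 14 m
1–2 s: |Δx| = |7 − -4| = 11 m
2–3 s: |Δx| = |-4 − 7| = 11 m
Total path = 36 m; average speed = 36/3 = 12 m/s.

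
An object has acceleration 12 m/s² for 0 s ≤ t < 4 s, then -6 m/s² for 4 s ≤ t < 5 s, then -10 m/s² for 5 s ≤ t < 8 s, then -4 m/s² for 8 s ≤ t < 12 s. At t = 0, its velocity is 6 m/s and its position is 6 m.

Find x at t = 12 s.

On each constant-a segment, Δv = aΔt and Δx = v₀Δt + ½aΔt²; chain segment to segment.
0–4 s: v starts 6 m/s; Δx = 6·4 + ½·12·4² = 120 m; v ends 54 m/s.
4–5 s: v starts 54 m/s; Δx = 54·1 + ½·-6·1² = 51 m; v ends 48 m/s.
5–8 s: v starts 48 m/s; Δx = 48·3 + ½·-10·3² = 99 m; v ends 18 m/s.
8–12 s: v starts 18 m/s; Δx = 18·4 + ½·-4·4² = 40 m; v ends 2 m/s.
x(12) = 6 + Σ Δx = 316 m.

316 m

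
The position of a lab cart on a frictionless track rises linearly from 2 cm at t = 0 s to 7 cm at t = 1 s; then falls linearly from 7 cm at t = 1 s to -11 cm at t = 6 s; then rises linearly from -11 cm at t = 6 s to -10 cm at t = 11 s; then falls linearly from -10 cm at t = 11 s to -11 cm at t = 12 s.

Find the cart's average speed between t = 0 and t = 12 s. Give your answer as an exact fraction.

Average speed = (total path length)/(elapsed time); on a piecewise-linear x-t graph the path length is Σ|Δx|.
0–1 s: |Δx| = |7 − 2| = 5 cm
1–6 s: |Δx| = |-11 − 7| = 18 cm
6–11 s: |Δx| = |-10 − -11| = 1 cm
11–12 s: |Δx| = |-11 − -10| = 1 cm
Total path = 25 cm; average speed = 25/12 = 25/12 cm/s.

25/12 cm/s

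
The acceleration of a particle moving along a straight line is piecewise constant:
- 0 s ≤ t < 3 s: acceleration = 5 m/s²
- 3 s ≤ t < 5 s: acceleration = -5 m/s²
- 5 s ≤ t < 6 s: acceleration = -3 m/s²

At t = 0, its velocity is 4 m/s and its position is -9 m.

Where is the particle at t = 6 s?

On each constant-a segment, Δv = aΔt and Δx = v₀Δt + ½aΔt²; chain segment to segment.
0–3 s: v starts 4 m/s; Δx = 4·3 + ½·5·3² = 34.5 m; v ends 19 m/s.
3–5 s: v starts 19 m/s; Δx = 19·2 + ½·-5·2² = 28 m; v ends 9 m/s.
5–6 s: v starts 9 m/s; Δx = 9·1 + ½·-3·1² = 7.5 m; v ends 6 m/s.
x(6) = -9 + Σ Δx = 61 m.

61 m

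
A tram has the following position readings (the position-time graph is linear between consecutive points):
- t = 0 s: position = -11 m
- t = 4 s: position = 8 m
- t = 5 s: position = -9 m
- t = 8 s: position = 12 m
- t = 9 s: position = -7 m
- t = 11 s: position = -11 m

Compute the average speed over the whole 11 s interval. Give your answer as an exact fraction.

Average speed = (total path length)/(elapsed time); on a piecewise-linear x-t graph the path length is Σ|Δx|.
0–4 s: |Δx| = |8 − -11| = 19 m
4–5 s: |Δx| = |-9 − 8| = 17 m
5–8 s: |Δx| = |12 − -9| = 21 m
8–9 s: |Δx| = |-7 − 12| = 19 m
9–11 s: |Δx| = |-11 − -7| = 4 m
Total path = 80 m; average speed = 80/11 = 80/11 m/s.

80/11 m/s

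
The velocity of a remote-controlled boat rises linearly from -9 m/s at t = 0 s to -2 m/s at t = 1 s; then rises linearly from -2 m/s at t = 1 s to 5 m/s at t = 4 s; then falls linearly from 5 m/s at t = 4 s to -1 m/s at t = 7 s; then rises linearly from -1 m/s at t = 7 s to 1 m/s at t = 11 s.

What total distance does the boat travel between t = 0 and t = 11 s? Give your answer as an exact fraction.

283/14 m

Total distance travelled is ∫|v| dt — sum the magnitudes of each area piece.
0–1 s: |½(-9 + -2)(1)| = 5.5 m
1–4 s: v = 0 at t = 13/7 s; triangle areas 6/7 + 75/14 = 87/14 m
4–7 s: v = 0 at t = 6.5 s; triangle areas 6.25 + 0.25 = 6.5 m
7–11 s: v = 0 at t = 9 s; triangle areas 1 + 1 = 2 m
Total distance = 283/14 m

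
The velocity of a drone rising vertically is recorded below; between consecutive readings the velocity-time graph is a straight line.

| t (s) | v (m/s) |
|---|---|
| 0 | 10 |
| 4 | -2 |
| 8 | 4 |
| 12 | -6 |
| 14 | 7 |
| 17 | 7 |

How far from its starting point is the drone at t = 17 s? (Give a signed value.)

Displacement is the signed area under the v-t curve.
0–4 s: ½(10 + -2)(4) = 16 m
4–8 s: ½(-2 + 4)(4) = 4 m
8–12 s: ½(4 + -6)(4) = -4 m
12–14 s: ½(-6 + 7)(2) = 1 m
14–17 s: 7 × 3 = 21 m
Net displacement = 38 m

38 m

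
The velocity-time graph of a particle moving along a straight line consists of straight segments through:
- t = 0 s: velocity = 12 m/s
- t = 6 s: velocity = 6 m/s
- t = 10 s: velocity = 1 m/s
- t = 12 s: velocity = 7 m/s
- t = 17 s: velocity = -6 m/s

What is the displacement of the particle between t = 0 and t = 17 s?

78.5 m

Displacement is the signed area under the v-t curve.
0–6 s: ½(12 + 6)(6) = 54 m
6–10 s: ½(6 + 1)(4) = 14 m
10–12 s: ½(1 + 7)(2) = 8 m
12–17 s: ½(7 + -6)(5) = 2.5 m
Net displacement = 78.5 m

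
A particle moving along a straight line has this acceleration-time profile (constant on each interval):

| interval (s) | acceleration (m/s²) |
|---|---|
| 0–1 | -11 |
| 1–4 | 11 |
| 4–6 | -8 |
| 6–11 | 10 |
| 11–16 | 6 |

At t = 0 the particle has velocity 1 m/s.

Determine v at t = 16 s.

Δv equals the area under the a-t graph; then v = v₀ + Δv.
0–1 s: -11 × 1 = -11 m/s
1–4 s: 11 × 3 = 33 m/s
4–6 s: -8 × 2 = -16 m/s
6–11 s: 10 × 5 = 50 m/s
11–16 s: 6 × 5 = 30 m/s
Δv = 86 m/s, so v(16) = 1 + (86) = 87 m/s.

87 m/s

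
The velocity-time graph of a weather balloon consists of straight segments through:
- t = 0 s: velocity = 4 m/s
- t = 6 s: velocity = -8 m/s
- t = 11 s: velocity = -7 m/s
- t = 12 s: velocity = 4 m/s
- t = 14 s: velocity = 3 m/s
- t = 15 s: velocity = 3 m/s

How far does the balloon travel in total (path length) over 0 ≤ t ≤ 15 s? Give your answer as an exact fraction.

Total distance travelled is ∫|v| dt — sum the magnitudes of each area piece.
0–6 s: v = 0 at t = 2 s; triangle areas 4 + 16 = 20 m
6–11 s: |½(-8 + -7)(5)| = 37.5 m
11–12 s: v = 0 at t = 128/11 s; triangle areas 49/22 + 8/11 = 65/22 m
12–14 s: |½(4 + 3)(2)| = 7 m
14–15 s: |3| × 1 = 3 m
Total distance = 775/11 m

775/11 m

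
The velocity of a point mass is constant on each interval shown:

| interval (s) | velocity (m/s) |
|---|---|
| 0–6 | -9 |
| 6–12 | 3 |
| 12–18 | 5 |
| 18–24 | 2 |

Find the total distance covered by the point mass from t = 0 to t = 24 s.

114 m

Total distance travelled is ∫|v| dt — sum the magnitudes of each area piece.
0–6 s: |-9| × 6 = 54 m
6–12 s: |3| × 6 = 18 m
12–18 s: |5| × 6 = 30 m
18–24 s: |2| × 6 = 12 m
Total distance = 114 m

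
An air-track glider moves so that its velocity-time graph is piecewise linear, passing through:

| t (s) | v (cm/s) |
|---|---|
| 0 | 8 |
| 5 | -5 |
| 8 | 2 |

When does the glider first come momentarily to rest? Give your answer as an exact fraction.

v changes sign on 0–5 s (from 8 to -5); the graph is linear there, so v = 0 at t = 0 + (-8)·(5 − 0)/(-5 − 8) = 40/13 s.

t = 40/13 s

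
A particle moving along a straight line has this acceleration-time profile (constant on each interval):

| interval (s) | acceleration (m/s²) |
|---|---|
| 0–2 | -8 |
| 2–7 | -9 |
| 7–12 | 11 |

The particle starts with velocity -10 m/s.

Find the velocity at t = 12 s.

Δv equals the area under the a-t graph; then v = v₀ + Δv.
0–2 s: -8 × 2 = -16 m/s
2–7 s: -9 × 5 = -45 m/s
7–12 s: 11 × 5 = 55 m/s
Δv = -6 m/s, so v(12) = -10 + (-6) = -16 m/s.

-16 m/s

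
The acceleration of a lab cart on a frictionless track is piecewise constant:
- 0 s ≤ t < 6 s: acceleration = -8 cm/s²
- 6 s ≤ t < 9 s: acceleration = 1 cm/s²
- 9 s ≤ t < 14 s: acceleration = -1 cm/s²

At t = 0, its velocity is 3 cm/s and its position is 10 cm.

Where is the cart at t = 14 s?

On each constant-a segment, Δv = aΔt and Δx = v₀Δt + ½aΔt²; chain segment to segment.
0–6 s: v starts 3 cm/s; Δx = 3·6 + ½·-8·6² = -126 cm; v ends -45 cm/s.
6–9 s: v starts -45 cm/s; Δx = -45·3 + ½·1·3² = -130.5 cm; v ends -42 cm/s.
9–14 s: v starts -42 cm/s; Δx = -42·5 + ½·-1·5² = -222.5 cm; v ends -47 cm/s.
x(14) = 10 + Σ Δx = -469 cm.

-469 cm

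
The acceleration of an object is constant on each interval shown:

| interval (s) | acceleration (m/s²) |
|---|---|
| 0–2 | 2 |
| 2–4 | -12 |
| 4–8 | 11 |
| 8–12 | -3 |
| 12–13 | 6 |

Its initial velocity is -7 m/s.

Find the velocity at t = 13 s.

Δv equals the area under the a-t graph; then v = v₀ + Δv.
0–2 s: 2 × 2 = 4 m/s
2–4 s: -12 × 2 = -24 m/s
4–8 s: 11 × 4 = 44 m/s
8–12 s: -3 × 4 = -12 m/s
12–13 s: 6 × 1 = 6 m/s
Δv = 18 m/s, so v(13) = -7 + (18) = 11 m/s.

11 m/s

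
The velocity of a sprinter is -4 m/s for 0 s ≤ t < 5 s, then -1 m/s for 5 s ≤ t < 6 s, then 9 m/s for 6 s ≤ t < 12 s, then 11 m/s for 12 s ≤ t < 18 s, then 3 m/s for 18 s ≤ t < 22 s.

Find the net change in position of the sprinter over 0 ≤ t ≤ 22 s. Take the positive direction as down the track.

111 m

Net displacement equals the area under the velocity-time graph (areas below the axis count negative).
0–5 s: -4 × 5 = -20 m
5–6 s: -1 × 1 = -1 m
6–12 s: 9 × 6 = 54 m
12–18 s: 11 × 6 = 66 m
18–22 s: 3 × 4 = 12 m
Net displacement = 111 m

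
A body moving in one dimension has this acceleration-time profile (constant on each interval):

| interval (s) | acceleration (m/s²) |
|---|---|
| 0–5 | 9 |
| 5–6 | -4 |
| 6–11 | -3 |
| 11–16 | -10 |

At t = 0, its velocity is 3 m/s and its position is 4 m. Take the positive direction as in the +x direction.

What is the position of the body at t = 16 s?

380 m

On each constant-a segment, Δv = aΔt and Δx = v₀Δt + ½aΔt²; chain segment to segment.
0–5 s: v starts 3 m/s; Δx = 3·5 + ½·9·5² = 127.5 m; v ends 48 m/s.
5–6 s: v starts 48 m/s; Δx = 48·1 + ½·-4·1² = 46 m; v ends 44 m/s.
6–11 s: v starts 44 m/s; Δx = 44·5 + ½·-3·5² = 182.5 m; v ends 29 m/s.
11–16 s: v starts 29 m/s; Δx = 29·5 + ½·-10·5² = 20 m; v ends -21 m/s.
x(16) = 4 + Σ Δx = 380 m.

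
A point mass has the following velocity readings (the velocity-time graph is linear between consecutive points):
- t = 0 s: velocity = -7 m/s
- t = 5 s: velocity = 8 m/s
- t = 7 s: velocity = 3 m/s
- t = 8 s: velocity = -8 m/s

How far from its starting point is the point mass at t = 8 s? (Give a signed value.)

Net displacement equals the area under the velocity-time graph (areas below the axis count negative).
0–5 s: ½(-7 + 8)(5) = 2.5 m
5–7 s: ½(8 + 3)(2) = 11 m
7–8 s: ½(3 + -8)(1) = -2.5 m
Net displacement = 11 m

11 m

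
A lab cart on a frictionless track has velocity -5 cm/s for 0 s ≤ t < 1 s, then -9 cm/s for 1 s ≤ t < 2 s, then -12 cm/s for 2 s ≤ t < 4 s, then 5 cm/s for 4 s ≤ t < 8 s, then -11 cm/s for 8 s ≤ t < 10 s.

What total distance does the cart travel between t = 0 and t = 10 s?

80 cm

Distance (not displacement) is the total path length: add the absolute areas under v-t.
0–1 s: |-5| × 1 = 5 cm
1–2 s: |-9| × 1 = 9 cm
2–4 s: |-12| × 2 = 24 cm
4–8 s: |5| × 4 = 20 cm
8–10 s: |-11| × 2 = 22 cm
Total distance = 80 cm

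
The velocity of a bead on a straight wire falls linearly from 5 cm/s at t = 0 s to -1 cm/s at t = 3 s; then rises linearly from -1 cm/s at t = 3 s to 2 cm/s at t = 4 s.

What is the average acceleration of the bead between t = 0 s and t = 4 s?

Average acceleration = Δv/Δt = (2 − 5)/(4 − 0) = -0.75 cm/s².

-0.75 cm/s²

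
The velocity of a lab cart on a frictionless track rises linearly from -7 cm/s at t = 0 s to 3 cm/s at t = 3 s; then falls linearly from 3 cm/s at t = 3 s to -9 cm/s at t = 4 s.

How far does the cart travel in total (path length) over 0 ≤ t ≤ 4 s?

12.45 cm

Distance (not displacement) is the total path length: add the absolute areas under v-t.
0–3 s: v = 0 at t = 2.1 s; triangle areas 7.35 + 1.35 = 8.7 cm
3–4 s: v = 0 at t = 3.25 s; triangle areas 0.375 + 3.375 = 3.75 cm
Total distance = 12.45 cm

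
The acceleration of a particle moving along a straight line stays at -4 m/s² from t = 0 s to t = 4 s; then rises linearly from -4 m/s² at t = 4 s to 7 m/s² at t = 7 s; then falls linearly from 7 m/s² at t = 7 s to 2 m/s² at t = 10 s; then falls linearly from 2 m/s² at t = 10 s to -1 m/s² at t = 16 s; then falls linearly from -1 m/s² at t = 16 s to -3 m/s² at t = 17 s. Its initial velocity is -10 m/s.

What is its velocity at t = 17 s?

Δv equals the area under the a-t graph; then v = v₀ + Δv.
0–4 s: -4 × 4 = -16 m/s
4–7 s: ½(-4 + 7)(3) = 4.5 m/s
7–10 s: ½(7 + 2)(3) = 13.5 m/s
10–16 s: ½(2 + -1)(6) = 3 m/s
16–17 s: ½(-1 + -3)(1) = -2 m/s
Δv = 3 m/s, so v(17) = -10 + (3) = -7 m/s.

-7 m/s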